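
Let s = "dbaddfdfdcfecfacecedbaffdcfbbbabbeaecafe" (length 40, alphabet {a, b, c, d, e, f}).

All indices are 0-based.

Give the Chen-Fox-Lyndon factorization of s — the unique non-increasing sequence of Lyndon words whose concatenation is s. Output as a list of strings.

["d", "b", "addfdfdcfecf", "acecedbaffdcfbbb", "abbeaecafe"]

emit factor 1: 'd' (i=0, period=1)
emit factor 2: 'b' (i=1, period=1)
emit factor 3: 'addfdfdcfecf' (i=2, period=12)
emit factor 4: 'acecedbaffdcfbbb' (i=14, period=16)
emit factor 5: 'abbeaecafe' (i=30, period=10)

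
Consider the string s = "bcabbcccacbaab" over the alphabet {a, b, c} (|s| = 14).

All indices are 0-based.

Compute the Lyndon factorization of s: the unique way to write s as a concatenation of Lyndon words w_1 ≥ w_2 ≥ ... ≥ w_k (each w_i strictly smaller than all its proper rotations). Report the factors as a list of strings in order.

["bc", "abbcccacb", "aab"]

emit factor 1: 'bc' (i=0, period=2)
emit factor 2: 'abbcccacb' (i=2, period=9)
emit factor 3: 'aab' (i=11, period=3)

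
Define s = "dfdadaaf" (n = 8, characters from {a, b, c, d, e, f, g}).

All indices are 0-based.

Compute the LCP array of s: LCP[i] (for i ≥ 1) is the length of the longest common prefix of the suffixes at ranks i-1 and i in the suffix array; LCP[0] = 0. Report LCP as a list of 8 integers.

[0, 1, 1, 0, 2, 1, 0, 1]

sorted suffixes:
  #0 SA[0]=5  'aaf'
  #1 SA[1]=3  'adaaf'
  #2 SA[2]=6  'af'
  #3 SA[3]=4  'daaf'
  #4 SA[4]=2  'dadaaf'
  #5 SA[5]=0  'dfdadaaf'
  #6 SA[6]=7  'f'
  #7 SA[7]=1  'fdadaaf'

SA = [5, 3, 6, 4, 2, 0, 7, 1]
i: (SA[i-1],SA[i]) lcp shared
  1: (5,3) 1 'a'
  2: (3,6) 1 'a'
  3: (6,4) 0 ''
  4: (4,2) 2 'da'
  5: (2,0) 1 'd'
  6: (0,7) 0 ''
  7: (7,1) 1 'f'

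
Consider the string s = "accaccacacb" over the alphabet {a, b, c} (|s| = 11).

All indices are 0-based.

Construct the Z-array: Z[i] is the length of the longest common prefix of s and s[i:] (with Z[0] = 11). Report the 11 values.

Z[0]=11
i=1: i≥r, start 0; Z[1]=0
i=2: i≥r, start 0; Z[2]=0
i=3: i≥r, start 0; Z[3]=5 grow→box=[3,8)
i=4: min(r-i=4, Z[1]=0)=0; Z[4]=0
i=5: min(r-i=3, Z[2]=0)=0; Z[5]=0
i=6: min(r-i=2, Z[3]=5)=2; Z[6]=2
i=7: min(r-i=1, Z[4]=0)=0; Z[7]=0
i=8: i≥r, start 0; Z[8]=2 grow→box=[8,10)
i=9: min(r-i=1, Z[1]=0)=0; Z[9]=0
i=10: i≥r, start 0; Z[10]=0

[11, 0, 0, 5, 0, 0, 2, 0, 2, 0, 0]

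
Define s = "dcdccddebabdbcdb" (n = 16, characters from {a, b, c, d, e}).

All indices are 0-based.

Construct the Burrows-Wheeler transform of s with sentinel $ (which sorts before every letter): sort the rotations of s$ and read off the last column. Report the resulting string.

bbdedadbdccbc$cdd

rank  rotation           last
    0  $dcdccddebabdbcdb  b
    1  abdbcdb$dcdccddeb  b
    2  b$dcdccddebabdbcd  d
    3  babdbcdb$dcdccdde  e
    4  bcdb$dcdccddebabd  d
    5  bdbcdb$dcdccddeba  a
    6  ccddebabdbcdb$dcd  d
    7  cdb$dcdccddebabdb  b
    8  cdccddebabdbcdb$d  d
    9  cddebabdbcdb$dcdc  c
   10  db$dcdccddebabdbc  c
   11  dbcdb$dcdccddebab  b
   12  dccddebabdbcdb$dc  c
   13  dcdccddebabdbcdb$  $
   14  ddebabdbcdb$dcdcc  c
   15  debabdbcdb$dcdccd  d
   16  ebabdbcdb$dcdccdd  d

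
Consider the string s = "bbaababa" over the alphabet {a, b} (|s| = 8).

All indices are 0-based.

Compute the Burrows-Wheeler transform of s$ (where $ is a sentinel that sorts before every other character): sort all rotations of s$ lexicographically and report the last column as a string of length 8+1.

abbbaaba$

rank  rotation   last
    0  $bbaababa  a
    1  a$bbaabab  b
    2  aababa$bb  b
    3  aba$bbaab  b
    4  ababa$bba  a
    5  ba$bbaaba  a
    6  baababa$b  b
    7  baba$bbaa  a
    8  bbaababa$  $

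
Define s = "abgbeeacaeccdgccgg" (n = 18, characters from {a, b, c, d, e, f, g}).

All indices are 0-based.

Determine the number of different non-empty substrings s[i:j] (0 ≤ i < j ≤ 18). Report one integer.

rank | idx | suffix
   0 |   0 | abgbeeacaeccdgccgg
   1 |   6 | acaeccdgccgg
   2 |   8 | aeccdgccgg
   3 |   3 | beeacaeccdgccgg
   4 |   1 | bgbeeacaeccdgccgg
   5 |   7 | caeccdgccgg
   6 |  10 | ccdgccgg
   7 |  14 | ccgg
   8 |  11 | cdgccgg
   9 |  15 | cgg
  10 |  12 | dgccgg
  11 |   5 | eacaeccdgccgg
  12 |   9 | eccdgccgg
  13 |   4 | eeacaeccdgccgg
  14 |  17 | g
  15 |   2 | gbeeacaeccdgccgg
  16 |  13 | gccgg
  17 |  16 | gg

SA = [0, 6, 8, 3, 1, 7, 10, 14, 11, 15, 12, 5, 9, 4, 17, 2, 13, 16]
[i] adj suffixes → lcp
  [1] 0/6 → 1 ('a')
  [2] 6/8 → 1 ('a')
  [3] 8/3 → 0 ('')
  [4] 3/1 → 1 ('b')
  [5] 1/7 → 0 ('')
  [6] 7/10 → 1 ('c')
  [7] 10/14 → 2 ('cc')
  [8] 14/11 → 1 ('c')
  [9] 11/15 → 1 ('c')
  [10] 15/12 → 0 ('')
  [11] 12/5 → 0 ('')
  [12] 5/9 → 1 ('e')
  [13] 9/4 → 1 ('e')
  [14] 4/17 → 0 ('')
  [15] 17/2 → 1 ('g')
  [16] 2/13 → 1 ('g')
  [17] 13/16 → 1 ('g')

n(n+1)/2 = 18·19/2 = 171
Σ LCP = 0 + 1 + 1 + 0 + 1 + 0 + 1 + 2 + 1 + 1 + 0 + 0 + 1 + 1 + 0 + 1 + 1 + 1 = 13
distinct = 171 − 13 = 158

158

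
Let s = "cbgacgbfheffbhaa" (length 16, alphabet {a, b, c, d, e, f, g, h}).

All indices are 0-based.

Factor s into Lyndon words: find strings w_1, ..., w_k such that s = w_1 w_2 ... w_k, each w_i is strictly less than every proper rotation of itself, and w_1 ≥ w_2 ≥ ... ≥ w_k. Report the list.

emit factor 1: 'c' (i=0, period=1)
emit factor 2: 'bg' (i=1, period=2)
emit factor 3: 'acgbfheffbh' (i=3, period=11)
emit factor 4: 'a' (i=14, period=1)
emit factor 5: 'a' (i=15, period=1)

["c", "bg", "acgbfheffbh", "a", "a"]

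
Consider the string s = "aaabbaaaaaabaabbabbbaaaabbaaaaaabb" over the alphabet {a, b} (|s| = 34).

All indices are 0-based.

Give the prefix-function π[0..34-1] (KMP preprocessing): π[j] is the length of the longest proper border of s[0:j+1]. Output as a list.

π[0] = 0
j=1 s[j]='a': π[1]=1 (border 'a')
j=2 s[j]='a': π[2]=2 (border 'aa')
j=3 s[j]='b': k: 2→1→0; π[3]=0 (border '')
j=4 s[j]='b': π[4]=0 (border '')
j=5 s[j]='a': π[5]=1 (border 'a')
j=6 s[j]='a': π[6]=2 (border 'aa')
j=7 s[j]='a': π[7]=3 (border 'aaa')
j=8 s[j]='a': k: 3→2; π[8]=3 (border 'aaa')
j=9 s[j]='a': k: 3→2; π[9]=3 (border 'aaa')
j=10 s[j]='a': k: 3→2; π[10]=3 (border 'aaa')
j=11 s[j]='b': π[11]=4 (border 'aaab')
j=12 s[j]='a': k: 4→0; π[12]=1 (border 'a')
j=13 s[j]='a': π[13]=2 (border 'aa')
j=14 s[j]='b': k: 2→1→0; π[14]=0 (border '')
j=15 s[j]='b': π[15]=0 (border '')
j=16 s[j]='a': π[16]=1 (border 'a')
j=17 s[j]='b': k: 1→0; π[17]=0 (border '')
j=18 s[j]='b': π[18]=0 (border '')
j=19 s[j]='b': π[19]=0 (border '')
j=20 s[j]='a': π[20]=1 (border 'a')
j=21 s[j]='a': π[21]=2 (border 'aa')
j=22 s[j]='a': π[22]=3 (border 'aaa')
j=23 s[j]='a': k: 3→2; π[23]=3 (border 'aaa')
j=24 s[j]='b': π[24]=4 (border 'aaab')
j=25 s[j]='b': π[25]=5 (border 'aaabb')
j=26 s[j]='a': π[26]=6 (border 'aaabba')
j=27 s[j]='a': π[27]=7 (border 'aaabbaa')
j=28 s[j]='a': π[28]=8 (border 'aaabbaaa')
j=29 s[j]='a': π[29]=9 (border 'aaabbaaaa')
j=30 s[j]='a': π[30]=10 (border 'aaabbaaaaa')
j=31 s[j]='a': π[31]=11 (border 'aaabbaaaaaa')
j=32 s[j]='b': π[32]=12 (border 'aaabbaaaaaab')
j=33 s[j]='b': k: 12→4; π[33]=5 (border 'aaabb')

[0, 1, 2, 0, 0, 1, 2, 3, 3, 3, 3, 4, 1, 2, 0, 0, 1, 0, 0, 0, 1, 2, 3, 3, 4, 5, 6, 7, 8, 9, 10, 11, 12, 5]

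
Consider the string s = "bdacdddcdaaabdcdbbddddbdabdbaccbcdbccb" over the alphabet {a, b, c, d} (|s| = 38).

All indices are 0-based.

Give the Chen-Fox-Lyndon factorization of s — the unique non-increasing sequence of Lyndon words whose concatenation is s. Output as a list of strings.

["bd", "acdddcd", "aaabdcdbbddddbdabdbaccbcdbccb"]

emit factor 1: 'bd' (i=0, period=2)
emit factor 2: 'acdddcd' (i=2, period=7)
emit factor 3: 'aaabdcdbbddddbdabdbaccbcdbccb' (i=9, period=29)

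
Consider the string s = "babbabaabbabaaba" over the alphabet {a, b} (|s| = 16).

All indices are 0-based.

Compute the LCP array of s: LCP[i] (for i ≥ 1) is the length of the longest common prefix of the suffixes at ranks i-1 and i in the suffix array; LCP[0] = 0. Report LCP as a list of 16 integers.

rank→(start, suffix):
  0 → (15, 'a')
  1 → (12, 'aaba')
  2 → (6, 'aabbabaaba')
  3 → (13, 'aba')
  4 → (10, 'abaaba')
  5 → (4, 'abaabbabaaba')
  6 → (7, 'abbabaaba')
  7 → (1, 'abbabaabbabaaba')
  8 → (14, 'ba')
  9 → (11, 'baaba')
  10 → (5, 'baabbabaaba')
  11 → (9, 'babaaba')
  12 → (3, 'babaabbabaaba')
  13 → (0, 'babbabaabbabaaba')
  14 → (8, 'bbabaaba')
  15 → (2, 'bbabaabbabaaba')

SA = [15, 12, 6, 13, 10, 4, 7, 1, 14, 11, 5, 9, 3, 0, 8, 2]
[i] adj suffixes → lcp
  [1] 15/12 → 1 ('a')
  [2] 12/6 → 3 ('aab')
  [3] 6/13 → 1 ('a')
  [4] 13/10 → 3 ('aba')
  [5] 10/4 → 5 ('abaab')
  [6] 4/7 → 2 ('ab')
  [7] 7/1 → 8 ('abbabaab')
  [8] 1/14 → 0 ('')
  [9] 14/11 → 2 ('ba')
  [10] 11/5 → 4 ('baab')
  [11] 5/9 → 2 ('ba')
  [12] 9/3 → 6 ('babaab')
  [13] 3/0 → 3 ('bab')
  [14] 0/8 → 1 ('b')
  [15] 8/2 → 7 ('bbabaab')

[0, 1, 3, 1, 3, 5, 2, 8, 0, 2, 4, 2, 6, 3, 1, 7]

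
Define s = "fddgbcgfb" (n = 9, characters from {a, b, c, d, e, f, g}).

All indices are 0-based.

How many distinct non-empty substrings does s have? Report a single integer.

41

rank→(start, suffix):
  0 → (8, 'b')
  1 → (4, 'bcgfb')
  2 → (5, 'cgfb')
  3 → (1, 'ddgbcgfb')
  4 → (2, 'dgbcgfb')
  5 → (7, 'fb')
  6 → (0, 'fddgbcgfb')
  7 → (3, 'gbcgfb')
  8 → (6, 'gfb')

SA = [8, 4, 5, 1, 2, 7, 0, 3, 6]
i: (SA[i-1],SA[i]) lcp shared
  1: (8,4) 1 'b'
  2: (4,5) 0 ''
  3: (5,1) 0 ''
  4: (1,2) 1 'd'
  5: (2,7) 0 ''
  6: (7,0) 1 'f'
  7: (0,3) 0 ''
  8: (3,6) 1 'g'

n(n+1)/2 = 9·10/2 = 45
Σ LCP = 0 + 1 + 0 + 0 + 1 + 0 + 1 + 0 + 1 = 4
distinct = 45 − 4 = 41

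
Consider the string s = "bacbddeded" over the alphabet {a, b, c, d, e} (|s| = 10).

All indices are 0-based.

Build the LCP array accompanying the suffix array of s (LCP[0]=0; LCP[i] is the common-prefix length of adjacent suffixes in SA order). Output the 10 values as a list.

[0, 0, 1, 0, 0, 1, 1, 3, 0, 2]

sorted suffixes:
  #0 SA[0]=1  'acbddeded'
  #1 SA[1]=0  'bacbddeded'
  #2 SA[2]=3  'bddeded'
  #3 SA[3]=2  'cbddeded'
  #4 SA[4]=9  'd'
  #5 SA[5]=4  'ddeded'
  #6 SA[6]=7  'ded'
  #7 SA[7]=5  'deded'
  #8 SA[8]=8  'ed'
  #9 SA[9]=6  'eded'

SA = [1, 0, 3, 2, 9, 4, 7, 5, 8, 6]
i: (SA[i-1],SA[i]) lcp shared
  1: (1,0) 0 ''
  2: (0,3) 1 'b'
  3: (3,2) 0 ''
  4: (2,9) 0 ''
  5: (9,4) 1 'd'
  6: (4,7) 1 'd'
  7: (7,5) 3 'ded'
  8: (5,8) 0 ''
  9: (8,6) 2 'ed'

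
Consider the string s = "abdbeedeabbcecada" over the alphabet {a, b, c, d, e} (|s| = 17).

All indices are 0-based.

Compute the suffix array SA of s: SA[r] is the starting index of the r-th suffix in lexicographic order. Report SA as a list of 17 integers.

[16, 8, 0, 14, 9, 10, 1, 3, 13, 11, 15, 2, 6, 7, 12, 5, 4]

rank→(start, suffix):
  0 → (16, 'a')
  1 → (8, 'abbcecada')
  2 → (0, 'abdbeedeabbcecada')
  3 → (14, 'ada')
  4 → (9, 'bbcecada')
  5 → (10, 'bcecada')
  6 → (1, 'bdbeedeabbcecada')
  7 → (3, 'beedeabbcecada')
  8 → (13, 'cada')
  9 → (11, 'cecada')
  10 → (15, 'da')
  11 → (2, 'dbeedeabbcecada')
  12 → (6, 'deabbcecada')
  13 → (7, 'eabbcecada')
  14 → (12, 'ecada')
  15 → (5, 'edeabbcecada')
  16 → (4, 'eedeabbcecada')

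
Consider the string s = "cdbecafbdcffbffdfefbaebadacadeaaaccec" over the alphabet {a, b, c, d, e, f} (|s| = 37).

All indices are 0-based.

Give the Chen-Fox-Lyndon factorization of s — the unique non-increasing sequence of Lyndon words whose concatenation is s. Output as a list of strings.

emit factor 1: 'cd' (i=0, period=2)
emit factor 2: 'bec' (i=2, period=3)
emit factor 3: 'afbdcffbffdfefb' (i=5, period=15)
emit factor 4: 'aeb' (i=20, period=3)
emit factor 5: 'ad' (i=23, period=2)
emit factor 6: 'acade' (i=25, period=5)
emit factor 7: 'aaaccec' (i=30, period=7)

["cd", "bec", "afbdcffbffdfefb", "aeb", "ad", "acade", "aaaccec"]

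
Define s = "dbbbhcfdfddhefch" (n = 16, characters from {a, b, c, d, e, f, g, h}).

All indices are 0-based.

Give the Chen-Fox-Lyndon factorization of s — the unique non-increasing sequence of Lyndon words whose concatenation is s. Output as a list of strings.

["d", "bbbhcfdfddhefch"]

emit factor 1: 'd' (i=0, period=1)
emit factor 2: 'bbbhcfdfddhefch' (i=1, period=15)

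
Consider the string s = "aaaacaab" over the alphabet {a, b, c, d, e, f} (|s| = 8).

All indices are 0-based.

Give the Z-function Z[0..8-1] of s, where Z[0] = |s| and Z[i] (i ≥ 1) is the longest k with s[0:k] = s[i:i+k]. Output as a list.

Z[0]=8
i=1: i≥r, start 0; Z[1]=3 grow→box=[1,4)
i=2: min(r-i=2, Z[1]=3)=2; Z[2]=2
i=3: min(r-i=1, Z[2]=2)=1; Z[3]=1
i=4: i≥r, start 0; Z[4]=0
i=5: i≥r, start 0; Z[5]=2 grow→box=[5,7)
i=6: min(r-i=1, Z[1]=3)=1; Z[6]=1
i=7: i≥r, start 0; Z[7]=0

[8, 3, 2, 1, 0, 2, 1, 0]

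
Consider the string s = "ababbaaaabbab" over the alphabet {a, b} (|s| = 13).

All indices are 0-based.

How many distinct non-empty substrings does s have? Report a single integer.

67

rank | idx | suffix
   0 |   5 | aaaabbab
   1 |   6 | aaabbab
   2 |   7 | aabbab
   3 |  11 | ab
   4 |   0 | ababbaaaabbab
   5 |   2 | abbaaaabbab
   6 |   8 | abbab
   7 |  12 | b
   8 |   4 | baaaabbab
   9 |  10 | bab
  10 |   1 | babbaaaabbab
  11 |   3 | bbaaaabbab
  12 |   9 | bbab

SA = [5, 6, 7, 11, 0, 2, 8, 12, 4, 10, 1, 3, 9]
rank  pair      lcp
   1  s[5:],s[6:]  3  'aaa'
   2  s[6:],s[7:]  2  'aa'
   3  s[7:],s[11:]  1  'a'
   4  s[11:],s[0:]  2  'ab'
   5  s[0:],s[2:]  2  'ab'
   6  s[2:],s[8:]  4  'abba'
   7  s[8:],s[12:]  0  ''
   8  s[12:],s[4:]  1  'b'
   9  s[4:],s[10:]  2  'ba'
  10  s[10:],s[1:]  3  'bab'
  11  s[1:],s[3:]  1  'b'
  12  s[3:],s[9:]  3  'bba'

n(n+1)/2 = 13·14/2 = 91
Σ LCP = 0 + 3 + 2 + 1 + 2 + 2 + 4 + 0 + 1 + 2 + 3 + 1 + 3 = 24
distinct = 91 − 24 = 67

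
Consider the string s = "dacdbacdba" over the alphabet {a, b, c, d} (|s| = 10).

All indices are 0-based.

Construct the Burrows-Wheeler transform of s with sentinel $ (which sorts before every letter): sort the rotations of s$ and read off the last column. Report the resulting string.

rank  rotation     last
    0  $dacdbacdba  a
    1  a$dacdbacdb  b
    2  acdba$dacdb  b
    3  acdbacdba$d  d
    4  ba$dacdbacd  d
    5  bacdba$dacd  d
    6  cdba$dacdba  a
    7  cdbacdba$da  a
    8  dacdbacdba$  $
    9  dba$dacdbac  c
   10  dbacdba$dac  c

abbdddaa$cc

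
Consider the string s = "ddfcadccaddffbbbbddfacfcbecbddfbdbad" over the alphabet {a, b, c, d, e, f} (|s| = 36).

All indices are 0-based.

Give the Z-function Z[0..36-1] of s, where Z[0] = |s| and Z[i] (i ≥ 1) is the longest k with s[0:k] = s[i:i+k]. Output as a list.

Z[0]=36
i=1: i≥r, start 0; Z[1]=1 scan→box=[1,2)
i=2: i≥r, start 0; Z[2]=0
i=3: i≥r, start 0; Z[3]=0
i=4: i≥r, start 0; Z[4]=0
i=5: i≥r, start 0; Z[5]=1 scan→box=[5,6)
i=6: i≥r, start 0; Z[6]=0
i=7: i≥r, start 0; Z[7]=0
i=8: i≥r, start 0; Z[8]=0
i=9: i≥r, start 0; Z[9]=3 scan→box=[9,12)
i=10: min(r-i=2, Z[1]=1)=1; Z[10]=1
i=11: min(r-i=1, Z[2]=0)=0; Z[11]=0
i=12: i≥r, start 0; Z[12]=0
i=13: i≥r, start 0; Z[13]=0
i=14: i≥r, start 0; Z[14]=0
i=15: i≥r, start 0; Z[15]=0
i=16: i≥r, start 0; Z[16]=0
i=17: i≥r, start 0; Z[17]=3 scan→box=[17,20)
i=18: min(r-i=2, Z[1]=1)=1; Z[18]=1
i=19: min(r-i=1, Z[2]=0)=0; Z[19]=0
i=20: i≥r, start 0; Z[20]=0
i=21: i≥r, start 0; Z[21]=0
i=22: i≥r, start 0; Z[22]=0
i=23: i≥r, start 0; Z[23]=0
i=24: i≥r, start 0; Z[24]=0
i=25: i≥r, start 0; Z[25]=0
i=26: i≥r, start 0; Z[26]=0
i=27: i≥r, start 0; Z[27]=0
i=28: i≥r, start 0; Z[28]=3 scan→box=[28,31)
i=29: min(r-i=2, Z[1]=1)=1; Z[29]=1
i=30: min(r-i=1, Z[2]=0)=0; Z[30]=0
i=31: i≥r, start 0; Z[31]=0
i=32: i≥r, start 0; Z[32]=1 scan→box=[32,33)
i=33: i≥r, start 0; Z[33]=0
i=34: i≥r, start 0; Z[34]=0
i=35: i≥r, start 0; Z[35]=1 scan→box=[35,36)

[36, 1, 0, 0, 0, 1, 0, 0, 0, 3, 1, 0, 0, 0, 0, 0, 0, 3, 1, 0, 0, 0, 0, 0, 0, 0, 0, 0, 3, 1, 0, 0, 1, 0, 0, 1]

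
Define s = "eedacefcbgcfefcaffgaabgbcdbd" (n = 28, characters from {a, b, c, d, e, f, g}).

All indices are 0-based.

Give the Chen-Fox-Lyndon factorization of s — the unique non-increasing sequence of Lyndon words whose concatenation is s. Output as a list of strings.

emit factor 1: 'e' (i=0, period=1)
emit factor 2: 'e' (i=1, period=1)
emit factor 3: 'd' (i=2, period=1)
emit factor 4: 'acefcbgcfefcaffg' (i=3, period=16)
emit factor 5: 'aabgbcdbd' (i=19, period=9)

["e", "e", "d", "acefcbgcfefcaffg", "aabgbcdbd"]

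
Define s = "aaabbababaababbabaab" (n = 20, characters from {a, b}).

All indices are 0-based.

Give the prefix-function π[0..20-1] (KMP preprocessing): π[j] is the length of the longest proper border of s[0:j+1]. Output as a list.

π[0] = 0
j=1 s[j]='a': π[1]=1 (border 'a')
j=2 s[j]='a': π[2]=2 (border 'aa')
j=3 s[j]='b': k: 2→1→0; π[3]=0 (border '')
j=4 s[j]='b': π[4]=0 (border '')
j=5 s[j]='a': π[5]=1 (border 'a')
j=6 s[j]='b': k: 1→0; π[6]=0 (border '')
j=7 s[j]='a': π[7]=1 (border 'a')
j=8 s[j]='b': k: 1→0; π[8]=0 (border '')
j=9 s[j]='a': π[9]=1 (border 'a')
j=10 s[j]='a': π[10]=2 (border 'aa')
j=11 s[j]='b': k: 2→1→0; π[11]=0 (border '')
j=12 s[j]='a': π[12]=1 (border 'a')
j=13 s[j]='b': k: 1→0; π[13]=0 (border '')
j=14 s[j]='b': π[14]=0 (border '')
j=15 s[j]='a': π[15]=1 (border 'a')
j=16 s[j]='b': k: 1→0; π[16]=0 (border '')
j=17 s[j]='a': π[17]=1 (border 'a')
j=18 s[j]='a': π[18]=2 (border 'aa')
j=19 s[j]='b': k: 2→1→0; π[19]=0 (border '')

[0, 1, 2, 0, 0, 1, 0, 1, 0, 1, 2, 0, 1, 0, 0, 1, 0, 1, 2, 0]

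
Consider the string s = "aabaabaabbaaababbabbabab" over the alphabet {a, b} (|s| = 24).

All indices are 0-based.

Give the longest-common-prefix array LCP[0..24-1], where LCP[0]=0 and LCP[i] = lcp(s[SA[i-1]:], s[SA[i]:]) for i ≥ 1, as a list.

rank | idx | suffix
   0 |  10 | aaababbabbabab
   1 |   0 | aabaabaabbaaababbabbabab
   2 |   3 | aabaabbaaababbabbabab
   3 |  11 | aababbabbabab
   4 |   6 | aabbaaababbabbabab
   5 |  22 | ab
   6 |   1 | abaabaabbaaababbabbabab
   7 |   4 | abaabbaaababbabbabab
   8 |  20 | abab
   9 |  12 | ababbabbabab
  10 |   7 | abbaaababbabbabab
  11 |  17 | abbabab
  12 |  14 | abbabbabab
  13 |  23 | b
  14 |   9 | baaababbabbabab
  15 |   2 | baabaabbaaababbabbabab
  16 |   5 | baabbaaababbabbabab
  17 |  21 | bab
  18 |  19 | babab
  19 |  16 | babbabab
  20 |  13 | babbabbabab
  21 |   8 | bbaaababbabbabab
  22 |  18 | bbabab
  23 |  15 | bbabbabab

SA = [10, 0, 3, 11, 6, 22, 1, 4, 20, 12, 7, 17, 14, 23, 9, 2, 5, 21, 19, 16, 13, 8, 18, 15]
rank  pair      lcp
   1  s[10:],s[0:]  2  'aa'
   2  s[0:],s[3:]  6  'aabaab'
   3  s[3:],s[11:]  4  'aaba'
   4  s[11:],s[6:]  3  'aab'
   5  s[6:],s[22:]  1  'a'
   6  s[22:],s[1:]  2  'ab'
   7  s[1:],s[4:]  5  'abaab'
   8  s[4:],s[20:]  3  'aba'
   9  s[20:],s[12:]  4  'abab'
  10  s[12:],s[7:]  2  'ab'
  11  s[7:],s[17:]  4  'abba'
  12  s[17:],s[14:]  5  'abbab'
  13  s[14:],s[23:]  0  ''
  14  s[23:],s[9:]  1  'b'
  15  s[9:],s[2:]  3  'baa'
  16  s[2:],s[5:]  4  'baab'
  17  s[5:],s[21:]  2  'ba'
  18  s[21:],s[19:]  3  'bab'
  19  s[19:],s[16:]  3  'bab'
  20  s[16:],s[13:]  6  'babbab'
  21  s[13:],s[8:]  1  'b'
  22  s[8:],s[18:]  3  'bba'
  23  s[18:],s[15:]  4  'bbab'

[0, 2, 6, 4, 3, 1, 2, 5, 3, 4, 2, 4, 5, 0, 1, 3, 4, 2, 3, 3, 6, 1, 3, 4]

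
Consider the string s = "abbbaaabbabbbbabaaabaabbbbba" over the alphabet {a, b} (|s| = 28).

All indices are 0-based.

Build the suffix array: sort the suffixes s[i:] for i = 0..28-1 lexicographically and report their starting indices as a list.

[27, 16, 4, 17, 5, 20, 14, 18, 6, 0, 9, 21, 26, 15, 3, 19, 13, 8, 25, 2, 12, 7, 24, 1, 11, 23, 10, 22]

rank→(start, suffix):
  0 → (27, 'a')
  1 → (16, 'aaabaabbbbba')
  2 → (4, 'aaabbabbbbabaaabaabbbbba')
  3 → (17, 'aabaabbbbba')
  4 → (5, 'aabbabbbbabaaabaabbbbba')
  5 → (20, 'aabbbbba')
  6 → (14, 'abaaabaabbbbba')
  7 → (18, 'abaabbbbba')
  8 → (6, 'abbabbbbabaaabaabbbbba')
  9 → (0, 'abbbaaabbabbbbabaaabaabbbbba')
  10 → (9, 'abbbbabaaabaabbbbba')
  11 → (21, 'abbbbba')
  12 → (26, 'ba')
  13 → (15, 'baaabaabbbbba')
  14 → (3, 'baaabbabbbbabaaabaabbbbba')
  15 → (19, 'baabbbbba')
  16 → (13, 'babaaabaabbbbba')
  17 → (8, 'babbbbabaaabaabbbbba')
  18 → (25, 'bba')
  19 → (2, 'bbaaabbabbbbabaaabaabbbbba')
  20 → (12, 'bbabaaabaabbbbba')
  21 → (7, 'bbabbbbabaaabaabbbbba')
  22 → (24, 'bbba')
  23 → (1, 'bbbaaabbabbbbabaaabaabbbbba')
  24 → (11, 'bbbabaaabaabbbbba')
  25 → (23, 'bbbba')
  26 → (10, 'bbbbabaaabaabbbbba')
  27 → (22, 'bbbbba')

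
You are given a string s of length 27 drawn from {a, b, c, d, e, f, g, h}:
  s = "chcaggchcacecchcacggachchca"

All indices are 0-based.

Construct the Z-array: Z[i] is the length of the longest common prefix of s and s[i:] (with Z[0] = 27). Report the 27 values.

[27, 0, 1, 0, 0, 0, 4, 0, 1, 0, 1, 0, 1, 4, 0, 1, 0, 1, 0, 0, 0, 3, 0, 4, 0, 1, 0]

Z[0]=27
i=1: outside box; Z[1]=0
i=2: outside box; Z[2]=1 extend→box=[2,3)
i=3: outside box; Z[3]=0
i=4: outside box; Z[4]=0
i=5: outside box; Z[5]=0
i=6: outside box; Z[6]=4 extend→box=[6,10)
i=7: min(r-i=3, Z[1]=0)=0; Z[7]=0
i=8: min(r-i=2, Z[2]=1)=1; Z[8]=1
i=9: min(r-i=1, Z[3]=0)=0; Z[9]=0
i=10: outside box; Z[10]=1 extend→box=[10,11)
i=11: outside box; Z[11]=0
i=12: outside box; Z[12]=1 extend→box=[12,13)
i=13: outside box; Z[13]=4 extend→box=[13,17)
i=14: min(r-i=3, Z[1]=0)=0; Z[14]=0
i=15: min(r-i=2, Z[2]=1)=1; Z[15]=1
i=16: min(r-i=1, Z[3]=0)=0; Z[16]=0
i=17: outside box; Z[17]=1 extend→box=[17,18)
i=18: outside box; Z[18]=0
i=19: outside box; Z[19]=0
i=20: outside box; Z[20]=0
i=21: outside box; Z[21]=3 extend→box=[21,24)
i=22: min(r-i=2, Z[1]=0)=0; Z[22]=0
i=23: min(r-i=1, Z[2]=1)=1; Z[23]=4 extend→box=[23,27)
i=24: min(r-i=3, Z[1]=0)=0; Z[24]=0
i=25: min(r-i=2, Z[2]=1)=1; Z[25]=1
i=26: min(r-i=1, Z[3]=0)=0; Z[26]=0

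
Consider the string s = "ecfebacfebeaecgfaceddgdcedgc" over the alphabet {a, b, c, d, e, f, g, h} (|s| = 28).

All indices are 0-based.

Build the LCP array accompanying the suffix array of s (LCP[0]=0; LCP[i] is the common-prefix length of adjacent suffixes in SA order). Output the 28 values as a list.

rank | idx | suffix
   0 |  16 | aceddgdcedgc
   1 |   5 | acfebeaecgfaceddgdcedgc
   2 |  11 | aecgfaceddgdcedgc
   3 |   4 | bacfebeaecgfaceddgdcedgc
   4 |   9 | beaecgfaceddgdcedgc
   5 |  27 | c
   6 |  17 | ceddgdcedgc
   7 |  23 | cedgc
   8 |   1 | cfebacfebeaecgfaceddgdcedgc
   9 |   6 | cfebeaecgfaceddgdcedgc
  10 |  13 | cgfaceddgdcedgc
  11 |  22 | dcedgc
  12 |  19 | ddgdcedgc
  13 |  25 | dgc
  14 |  20 | dgdcedgc
  15 |  10 | eaecgfaceddgdcedgc
  16 |   3 | ebacfebeaecgfaceddgdcedgc
  17 |   8 | ebeaecgfaceddgdcedgc
  18 |   0 | ecfebacfebeaecgfaceddgdcedgc
  19 |  12 | ecgfaceddgdcedgc
  20 |  18 | eddgdcedgc
  21 |  24 | edgc
  22 |  15 | faceddgdcedgc
  23 |   2 | febacfebeaecgfaceddgdcedgc
  24 |   7 | febeaecgfaceddgdcedgc
  25 |  26 | gc
  26 |  21 | gdcedgc
  27 |  14 | gfaceddgdcedgc

SA = [16, 5, 11, 4, 9, 27, 17, 23, 1, 6, 13, 22, 19, 25, 20, 10, 3, 8, 0, 12, 18, 24, 15, 2, 7, 26, 21, 14]
rank  pair      lcp
   1  s[16:],s[5:]  2  'ac'
   2  s[5:],s[11:]  1  'a'
   3  s[11:],s[4:]  0  ''
   4  s[4:],s[9:]  1  'b'
   5  s[9:],s[27:]  0  ''
   6  s[27:],s[17:]  1  'c'
   7  s[17:],s[23:]  3  'ced'
   8  s[23:],s[1:]  1  'c'
   9  s[1:],s[6:]  4  'cfeb'
  10  s[6:],s[13:]  1  'c'
  11  s[13:],s[22:]  0  ''
  12  s[22:],s[19:]  1  'd'
  13  s[19:],s[25:]  1  'd'
  14  s[25:],s[20:]  2  'dg'
  15  s[20:],s[10:]  0  ''
  16  s[10:],s[3:]  1  'e'
  17  s[3:],s[8:]  2  'eb'
  18  s[8:],s[0:]  1  'e'
  19  s[0:],s[12:]  2  'ec'
  20  s[12:],s[18:]  1  'e'
  21  s[18:],s[24:]  2  'ed'
  22  s[24:],s[15:]  0  ''
  23  s[15:],s[2:]  1  'f'
  24  s[2:],s[7:]  3  'feb'
  25  s[7:],s[26:]  0  ''
  26  s[26:],s[21:]  1  'g'
  27  s[21:],s[14:]  1  'g'

[0, 2, 1, 0, 1, 0, 1, 3, 1, 4, 1, 0, 1, 1, 2, 0, 1, 2, 1, 2, 1, 2, 0, 1, 3, 0, 1, 1]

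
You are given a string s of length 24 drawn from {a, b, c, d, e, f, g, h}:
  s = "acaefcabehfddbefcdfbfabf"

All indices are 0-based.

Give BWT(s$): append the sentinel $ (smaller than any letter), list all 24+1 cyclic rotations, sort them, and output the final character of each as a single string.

fcf$cdaaffafdfcabbbbdeehe

rank  rotation                   last
    0  $acaefcabehfddbefcdfbfabf  f
    1  abehfddbefcdfbfabf$acaefc  c
    2  abf$acaefcabehfddbefcdfbf  f
    3  acaefcabehfddbefcdfbfabf$  $
    4  aefcabehfddbefcdfbfabf$ac  c
    5  befcdfbfabf$acaefcabehfdd  d
    6  behfddbefcdfbfabf$acaefca  a
    7  bf$acaefcabehfddbefcdfbfa  a
    8  bfabf$acaefcabehfddbefcdf  f
    9  cabehfddbefcdfbfabf$acaef  f
   10  caefcabehfddbefcdfbfabf$a  a
   11  cdfbfabf$acaefcabehfddbef  f
   12  dbefcdfbfabf$acaefcabehfd  d
   13  ddbefcdfbfabf$acaefcabehf  f
   14  dfbfabf$acaefcabehfddbefc  c
   15  efcabehfddbefcdfbfabf$aca  a
   16  efcdfbfabf$acaefcabehfddb  b
   17  ehfddbefcdfbfabf$acaefcab  b
   18  f$acaefcabehfddbefcdfbfab  b
   19  fabf$acaefcabehfddbefcdfb  b
   20  fbfabf$acaefcabehfddbefcd  d
   21  fcabehfddbefcdfbfabf$acae  e
   22  fcdfbfabf$acaefcabehfddbe  e
   23  fddbefcdfbfabf$acaefcabeh  h
   24  hfddbefcdfbfabf$acaefcabe  e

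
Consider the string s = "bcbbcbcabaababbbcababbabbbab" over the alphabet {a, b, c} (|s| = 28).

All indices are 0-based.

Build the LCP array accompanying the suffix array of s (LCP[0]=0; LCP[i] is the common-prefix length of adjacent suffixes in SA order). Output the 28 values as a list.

[0, 1, 2, 3, 5, 2, 3, 4, 0, 1, 2, 3, 4, 5, 1, 4, 2, 3, 2, 3, 1, 5, 2, 3, 0, 4, 1, 2]

rank→(start, suffix):
  0 → (9, 'aababbbcababbabbbab')
  1 → (26, 'ab')
  2 → (7, 'abaababbbcababbabbbab')
  3 → (17, 'ababbabbbab')
  4 → (10, 'ababbbcababbabbbab')
  5 → (19, 'abbabbbab')
  6 → (22, 'abbbab')
  7 → (12, 'abbbcababbabbbab')
  8 → (27, 'b')
  9 → (8, 'baababbbcababbabbbab')
  10 → (25, 'bab')
  11 → (18, 'babbabbbab')
  12 → (21, 'babbbab')
  13 → (11, 'babbbcababbabbbab')
  14 → (24, 'bbab')
  15 → (20, 'bbabbbab')
  16 → (23, 'bbbab')
  17 → (13, 'bbbcababbabbbab')
  18 → (14, 'bbcababbabbbab')
  19 → (2, 'bbcbcabaababbbcababbabbbab')
  20 → (5, 'bcabaababbbcababbabbbab')
  21 → (15, 'bcababbabbbab')
  22 → (0, 'bcbbcbcabaababbbcababbabbbab')
  23 → (3, 'bcbcabaababbbcababbabbbab')
  24 → (6, 'cabaababbbcababbabbbab')
  25 → (16, 'cababbabbbab')
  26 → (1, 'cbbcbcabaababbbcababbabbbab')
  27 → (4, 'cbcabaababbbcababbabbbab')

SA = [9, 26, 7, 17, 10, 19, 22, 12, 27, 8, 25, 18, 21, 11, 24, 20, 23, 13, 14, 2, 5, 15, 0, 3, 6, 16, 1, 4]
i: (SA[i-1],SA[i]) lcp shared
  1: (9,26) 1 'a'
  2: (26,7) 2 'ab'
  3: (7,17) 3 'aba'
  4: (17,10) 5 'ababb'
  5: (10,19) 2 'ab'
  6: (19,22) 3 'abb'
  7: (22,12) 4 'abbb'
  8: (12,27) 0 ''
  9: (27,8) 1 'b'
  10: (8,25) 2 'ba'
  11: (25,18) 3 'bab'
  12: (18,21) 4 'babb'
  13: (21,11) 5 'babbb'
  14: (11,24) 1 'b'
  15: (24,20) 4 'bbab'
  16: (20,23) 2 'bb'
  17: (23,13) 3 'bbb'
  18: (13,14) 2 'bb'
  19: (14,2) 3 'bbc'
  20: (2,5) 1 'b'
  21: (5,15) 5 'bcaba'
  22: (15,0) 2 'bc'
  23: (0,3) 3 'bcb'
  24: (3,6) 0 ''
  25: (6,16) 4 'caba'
  26: (16,1) 1 'c'
  27: (1,4) 2 'cb'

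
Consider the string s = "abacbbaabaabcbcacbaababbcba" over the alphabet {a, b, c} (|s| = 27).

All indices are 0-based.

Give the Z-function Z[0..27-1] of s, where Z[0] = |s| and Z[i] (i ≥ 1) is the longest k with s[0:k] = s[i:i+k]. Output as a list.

Z[0]=27
i=1: fresh scan; Z[1]=0
i=2: fresh scan; Z[2]=1 scan→box=[2,3)
i=3: fresh scan; Z[3]=0
i=4: fresh scan; Z[4]=0
i=5: fresh scan; Z[5]=0
i=6: fresh scan; Z[6]=1 scan→box=[6,7)
i=7: fresh scan; Z[7]=3 scan→box=[7,10)
i=8: min(r-i=2, Z[1]=0)=0; Z[8]=0
i=9: min(r-i=1, Z[2]=1)=1; Z[9]=1
i=10: fresh scan; Z[10]=2 scan→box=[10,12)
i=11: min(r-i=1, Z[1]=0)=0; Z[11]=0
i=12: fresh scan; Z[12]=0
i=13: fresh scan; Z[13]=0
i=14: fresh scan; Z[14]=0
i=15: fresh scan; Z[15]=1 scan→box=[15,16)
i=16: fresh scan; Z[16]=0
i=17: fresh scan; Z[17]=0
i=18: fresh scan; Z[18]=1 scan→box=[18,19)
i=19: fresh scan; Z[19]=3 scan→box=[19,22)
i=20: min(r-i=2, Z[1]=0)=0; Z[20]=0
i=21: min(r-i=1, Z[2]=1)=1; Z[21]=2 scan→box=[21,23)
i=22: min(r-i=1, Z[1]=0)=0; Z[22]=0
i=23: fresh scan; Z[23]=0
i=24: fresh scan; Z[24]=0
i=25: fresh scan; Z[25]=0
i=26: fresh scan; Z[26]=1 scan→box=[26,27)

[27, 0, 1, 0, 0, 0, 1, 3, 0, 1, 2, 0, 0, 0, 0, 1, 0, 0, 1, 3, 0, 2, 0, 0, 0, 0, 1]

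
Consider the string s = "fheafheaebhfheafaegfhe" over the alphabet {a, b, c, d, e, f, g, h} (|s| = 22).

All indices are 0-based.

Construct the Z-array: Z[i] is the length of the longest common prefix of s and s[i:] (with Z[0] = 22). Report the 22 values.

Z[0]=22
i=1: fresh scan; Z[1]=0
i=2: fresh scan; Z[2]=0
i=3: fresh scan; Z[3]=0
i=4: fresh scan; Z[4]=4 scan→box=[4,8)
i=5: min(r-i=3, Z[1]=0)=0; Z[5]=0
i=6: min(r-i=2, Z[2]=0)=0; Z[6]=0
i=7: min(r-i=1, Z[3]=0)=0; Z[7]=0
i=8: fresh scan; Z[8]=0
i=9: fresh scan; Z[9]=0
i=10: fresh scan; Z[10]=0
i=11: fresh scan; Z[11]=5 scan→box=[11,16)
i=12: min(r-i=4, Z[1]=0)=0; Z[12]=0
i=13: min(r-i=3, Z[2]=0)=0; Z[13]=0
i=14: min(r-i=2, Z[3]=0)=0; Z[14]=0
i=15: min(r-i=1, Z[4]=4)=1; Z[15]=1
i=16: fresh scan; Z[16]=0
i=17: fresh scan; Z[17]=0
i=18: fresh scan; Z[18]=0
i=19: fresh scan; Z[19]=3 scan→box=[19,22)
i=20: min(r-i=2, Z[1]=0)=0; Z[20]=0
i=21: min(r-i=1, Z[2]=0)=0; Z[21]=0

[22, 0, 0, 0, 4, 0, 0, 0, 0, 0, 0, 5, 0, 0, 0, 1, 0, 0, 0, 3, 0, 0]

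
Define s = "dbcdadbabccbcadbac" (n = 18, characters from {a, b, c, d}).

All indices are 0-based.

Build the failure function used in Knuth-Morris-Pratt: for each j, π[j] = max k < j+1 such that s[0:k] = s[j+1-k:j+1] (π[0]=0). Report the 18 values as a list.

π[0] = 0
j=1 s[j]='b': π[1]=0 (border '')
j=2 s[j]='c': π[2]=0 (border '')
j=3 s[j]='d': π[3]=1 (border 'd')
j=4 s[j]='a': k: 1→0; π[4]=0 (border '')
j=5 s[j]='d': π[5]=1 (border 'd')
j=6 s[j]='b': π[6]=2 (border 'db')
j=7 s[j]='a': k: 2→0; π[7]=0 (border '')
j=8 s[j]='b': π[8]=0 (border '')
j=9 s[j]='c': π[9]=0 (border '')
j=10 s[j]='c': π[10]=0 (border '')
j=11 s[j]='b': π[11]=0 (border '')
j=12 s[j]='c': π[12]=0 (border '')
j=13 s[j]='a': π[13]=0 (border '')
j=14 s[j]='d': π[14]=1 (border 'd')
j=15 s[j]='b': π[15]=2 (border 'db')
j=16 s[j]='a': k: 2→0; π[16]=0 (border '')
j=17 s[j]='c': π[17]=0 (border '')

[0, 0, 0, 1, 0, 1, 2, 0, 0, 0, 0, 0, 0, 0, 1, 2, 0, 0]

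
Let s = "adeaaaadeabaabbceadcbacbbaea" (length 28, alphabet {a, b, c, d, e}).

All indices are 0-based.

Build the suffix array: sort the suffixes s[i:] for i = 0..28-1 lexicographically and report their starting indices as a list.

[27, 3, 4, 11, 5, 9, 12, 21, 17, 0, 6, 25, 10, 20, 24, 23, 13, 14, 19, 22, 15, 18, 1, 7, 26, 2, 8, 16]

rank→(start, suffix):
  0 → (27, 'a')
  1 → (3, 'aaaadeabaabbceadcbacbbaea')
  2 → (4, 'aaadeabaabbceadcbacbbaea')
  3 → (11, 'aabbceadcbacbbaea')
  4 → (5, 'aadeabaabbceadcbacbbaea')
  5 → (9, 'abaabbceadcbacbbaea')
  6 → (12, 'abbceadcbacbbaea')
  7 → (21, 'acbbaea')
  8 → (17, 'adcbacbbaea')
  9 → (0, 'adeaaaadeabaabbceadcbacbbaea')
  10 → (6, 'adeabaabbceadcbacbbaea')
  11 → (25, 'aea')
  12 → (10, 'baabbceadcbacbbaea')
  13 → (20, 'bacbbaea')
  14 → (24, 'baea')
  15 → (23, 'bbaea')
  16 → (13, 'bbceadcbacbbaea')
  17 → (14, 'bceadcbacbbaea')
  18 → (19, 'cbacbbaea')
  19 → (22, 'cbbaea')
  20 → (15, 'ceadcbacbbaea')
  21 → (18, 'dcbacbbaea')
  22 → (1, 'deaaaadeabaabbceadcbacbbaea')
  23 → (7, 'deabaabbceadcbacbbaea')
  24 → (26, 'ea')
  25 → (2, 'eaaaadeabaabbceadcbacbbaea')
  26 → (8, 'eabaabbceadcbacbbaea')
  27 → (16, 'eadcbacbbaea')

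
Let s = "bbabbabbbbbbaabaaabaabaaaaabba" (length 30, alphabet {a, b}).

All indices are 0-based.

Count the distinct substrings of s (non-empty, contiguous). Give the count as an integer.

rank→(start, suffix):
  0 → (29, 'a')
  1 → (22, 'aaaaabba')
  2 → (23, 'aaaabba')
  3 → (15, 'aaabaabaaaaabba')
  4 → (24, 'aaabba')
  5 → (19, 'aabaaaaabba')
  6 → (12, 'aabaaabaabaaaaabba')
  7 → (16, 'aabaabaaaaabba')
  8 → (25, 'aabba')
  9 → (20, 'abaaaaabba')
  10 → (13, 'abaaabaabaaaaabba')
  11 → (17, 'abaabaaaaabba')
  12 → (26, 'abba')
  13 → (2, 'abbabbbbbbaabaaabaabaaaaabba')
  14 → (5, 'abbbbbbaabaaabaabaaaaabba')
  15 → (28, 'ba')
  16 → (21, 'baaaaabba')
  17 → (14, 'baaabaabaaaaabba')
  18 → (18, 'baabaaaaabba')
  19 → (11, 'baabaaabaabaaaaabba')
  20 → (1, 'babbabbbbbbaabaaabaabaaaaabba')
  21 → (4, 'babbbbbbaabaaabaabaaaaabba')
  22 → (27, 'bba')
  23 → (10, 'bbaabaaabaabaaaaabba')
  24 → (0, 'bbabbabbbbbbaabaaabaabaaaaabba')
  25 → (3, 'bbabbbbbbaabaaabaabaaaaabba')
  26 → (9, 'bbbaabaaabaabaaaaabba')
  27 → (8, 'bbbbaabaaabaabaaaaabba')
  28 → (7, 'bbbbbaabaaabaabaaaaabba')
  29 → (6, 'bbbbbbaabaaabaabaaaaabba')

SA = [29, 22, 23, 15, 24, 19, 12, 16, 25, 20, 13, 17, 26, 2, 5, 28, 21, 14, 18, 11, 1, 4, 27, 10, 0, 3, 9, 8, 7, 6]
rank  pair      lcp
   1  s[29:],s[22:]  1  'a'
   2  s[22:],s[23:]  4  'aaaa'
   3  s[23:],s[15:]  3  'aaa'
   4  s[15:],s[24:]  4  'aaab'
   5  s[24:],s[19:]  2  'aa'
   6  s[19:],s[12:]  6  'aabaaa'
   7  s[12:],s[16:]  5  'aabaa'
   8  s[16:],s[25:]  3  'aab'
   9  s[25:],s[20:]  1  'a'
  10  s[20:],s[13:]  5  'abaaa'
  11  s[13:],s[17:]  4  'abaa'
  12  s[17:],s[26:]  2  'ab'
  13  s[26:],s[2:]  4  'abba'
  14  s[2:],s[5:]  3  'abb'
  15  s[5:],s[28:]  0  ''
  16  s[28:],s[21:]  2  'ba'
  17  s[21:],s[14:]  4  'baaa'
  18  s[14:],s[18:]  3  'baa'
  19  s[18:],s[11:]  7  'baabaaa'
  20  s[11:],s[1:]  2  'ba'
  21  s[1:],s[4:]  4  'babb'
  22  s[4:],s[27:]  1  'b'
  23  s[27:],s[10:]  3  'bba'
  24  s[10:],s[0:]  3  'bba'
  25  s[0:],s[3:]  5  'bbabb'
  26  s[3:],s[9:]  2  'bb'
  27  s[9:],s[8:]  3  'bbb'
  28  s[8:],s[7:]  4  'bbbb'
  29  s[7:],s[6:]  5  'bbbbb'

n(n+1)/2 = 30·31/2 = 465
Σ LCP = 0 + 1 + 4 + 3 + 4 + 2 + 6 + 5 + 3 + 1 + 5 + 4 + 2 + 4 + 3 + 0 + 2 + 4 + 3 + 7 + 2 + 4 + 1 + 3 + 3 + 5 + 2 + 3 + 4 + 5 = 95
distinct = 465 − 95 = 370

370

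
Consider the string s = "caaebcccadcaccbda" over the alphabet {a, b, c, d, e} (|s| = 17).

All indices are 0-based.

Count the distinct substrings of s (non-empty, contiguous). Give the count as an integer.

sorted suffixes:
  #0 SA[0]=16  'a'
  #1 SA[1]=1  'aaebcccadcaccbda'
  #2 SA[2]=11  'accbda'
  #3 SA[3]=8  'adcaccbda'
  #4 SA[4]=2  'aebcccadcaccbda'
  #5 SA[5]=4  'bcccadcaccbda'
  #6 SA[6]=14  'bda'
  #7 SA[7]=0  'caaebcccadcaccbda'
  #8 SA[8]=10  'caccbda'
  #9 SA[9]=7  'cadcaccbda'
  #10 SA[10]=13  'cbda'
  #11 SA[11]=6  'ccadcaccbda'
  #12 SA[12]=12  'ccbda'
  #13 SA[13]=5  'cccadcaccbda'
  #14 SA[14]=15  'da'
  #15 SA[15]=9  'dcaccbda'
  #16 SA[16]=3  'ebcccadcaccbda'

SA = [16, 1, 11, 8, 2, 4, 14, 0, 10, 7, 13, 6, 12, 5, 15, 9, 3]
i: (SA[i-1],SA[i]) lcp shared
  1: (16,1) 1 'a'
  2: (1,11) 1 'a'
  3: (11,8) 1 'a'
  4: (8,2) 1 'a'
  5: (2,4) 0 ''
  6: (4,14) 1 'b'
  7: (14,0) 0 ''
  8: (0,10) 2 'ca'
  9: (10,7) 2 'ca'
  10: (7,13) 1 'c'
  11: (13,6) 1 'c'
  12: (6,12) 2 'cc'
  13: (12,5) 2 'cc'
  14: (5,15) 0 ''
  15: (15,9) 1 'd'
  16: (9,3) 0 ''

n(n+1)/2 = 17·18/2 = 153
Σ LCP = 0 + 1 + 1 + 1 + 1 + 0 + 1 + 0 + 2 + 2 + 1 + 1 + 2 + 2 + 0 + 1 + 0 = 16
distinct = 153 − 16 = 137

137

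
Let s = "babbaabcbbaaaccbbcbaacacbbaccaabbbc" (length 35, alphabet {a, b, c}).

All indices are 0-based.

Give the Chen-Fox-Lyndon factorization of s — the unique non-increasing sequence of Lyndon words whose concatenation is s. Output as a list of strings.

emit factor 1: 'b' (i=0, period=1)
emit factor 2: 'abb' (i=1, period=3)
emit factor 3: 'aabcbb' (i=4, period=6)
emit factor 4: 'aaaccbbcbaacacbbaccaabbbc' (i=10, period=25)

["b", "abb", "aabcbb", "aaaccbbcbaacacbbaccaabbbc"]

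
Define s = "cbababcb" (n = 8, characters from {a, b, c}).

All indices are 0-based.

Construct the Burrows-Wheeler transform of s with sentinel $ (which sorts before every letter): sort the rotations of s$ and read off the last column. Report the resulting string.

bbbccaab$

rank  rotation   last
    0  $cbababcb  b
    1  ababcb$cb  b
    2  abcb$cbab  b
    3  b$cbababc  c
    4  bababcb$c  c
    5  babcb$cba  a
    6  bcb$cbaba  a
    7  cb$cbabab  b
    8  cbababcb$  $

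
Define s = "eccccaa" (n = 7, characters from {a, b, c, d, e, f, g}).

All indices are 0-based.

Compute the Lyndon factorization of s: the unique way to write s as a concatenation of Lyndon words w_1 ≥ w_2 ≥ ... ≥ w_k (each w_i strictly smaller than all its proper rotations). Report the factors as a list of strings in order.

["e", "c", "c", "c", "c", "a", "a"]

emit factor 1: 'e' (i=0, period=1)
emit factor 2: 'c' (i=1, period=1)
emit factor 3: 'c' (i=2, period=1)
emit factor 4: 'c' (i=3, period=1)
emit factor 5: 'c' (i=4, period=1)
emit factor 6: 'a' (i=5, period=1)
emit factor 7: 'a' (i=6, period=1)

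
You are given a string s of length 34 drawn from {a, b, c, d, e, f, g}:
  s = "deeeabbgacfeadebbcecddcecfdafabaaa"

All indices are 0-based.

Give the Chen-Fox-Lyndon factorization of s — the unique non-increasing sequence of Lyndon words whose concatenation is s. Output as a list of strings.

emit factor 1: 'deee' (i=0, period=4)
emit factor 2: 'abbgacfeadebbcecddcecfdaf' (i=4, period=25)
emit factor 3: 'ab' (i=29, period=2)
emit factor 4: 'a' (i=31, period=1)
emit factor 5: 'a' (i=32, period=1)
emit factor 6: 'a' (i=33, period=1)

["deee", "abbgacfeadebbcecddcecfdaf", "ab", "a", "a", "a"]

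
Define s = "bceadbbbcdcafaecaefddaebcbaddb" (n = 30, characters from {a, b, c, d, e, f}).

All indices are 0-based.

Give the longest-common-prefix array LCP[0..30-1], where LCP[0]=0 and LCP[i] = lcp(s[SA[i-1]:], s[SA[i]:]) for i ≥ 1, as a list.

sorted suffixes:
  #0 SA[0]=3  'adbbbcdcafaecaefddaebcbaddb'
  #1 SA[1]=26  'addb'
  #2 SA[2]=21  'aebcbaddb'
  #3 SA[3]=13  'aecaefddaebcbaddb'
  #4 SA[4]=16  'aefddaebcbaddb'
  #5 SA[5]=11  'afaecaefddaebcbaddb'
  #6 SA[6]=29  'b'
  #7 SA[7]=25  'baddb'
  #8 SA[8]=5  'bbbcdcafaecaefddaebcbaddb'
  #9 SA[9]=6  'bbcdcafaecaefddaebcbaddb'
  #10 SA[10]=23  'bcbaddb'
  #11 SA[11]=7  'bcdcafaecaefddaebcbaddb'
  #12 SA[12]=0  'bceadbbbcdcafaecaefddaebcbaddb'
  #13 SA[13]=15  'caefddaebcbaddb'
  #14 SA[14]=10  'cafaecaefddaebcbaddb'
  #15 SA[15]=24  'cbaddb'
  #16 SA[16]=8  'cdcafaecaefddaebcbaddb'
  #17 SA[17]=1  'ceadbbbcdcafaecaefddaebcbaddb'
  #18 SA[18]=20  'daebcbaddb'
  #19 SA[19]=28  'db'
  #20 SA[20]=4  'dbbbcdcafaecaefddaebcbaddb'
  #21 SA[21]=9  'dcafaecaefddaebcbaddb'
  #22 SA[22]=19  'ddaebcbaddb'
  #23 SA[23]=27  'ddb'
  #24 SA[24]=2  'eadbbbcdcafaecaefddaebcbaddb'
  #25 SA[25]=22  'ebcbaddb'
  #26 SA[26]=14  'ecaefddaebcbaddb'
  #27 SA[27]=17  'efddaebcbaddb'
  #28 SA[28]=12  'faecaefddaebcbaddb'
  #29 SA[29]=18  'fddaebcbaddb'

SA = [3, 26, 21, 13, 16, 11, 29, 25, 5, 6, 23, 7, 0, 15, 10, 24, 8, 1, 20, 28, 4, 9, 19, 27, 2, 22, 14, 17, 12, 18]
[i] adj suffixes → lcp
  [1] 3/26 → 2 ('ad')
  [2] 26/21 → 1 ('a')
  [3] 21/13 → 2 ('ae')
  [4] 13/16 → 2 ('ae')
  [5] 16/11 → 1 ('a')
  [6] 11/29 → 0 ('')
  [7] 29/25 → 1 ('b')
  [8] 25/5 → 1 ('b')
  [9] 5/6 → 2 ('bb')
  [10] 6/23 → 1 ('b')
  [11] 23/7 → 2 ('bc')
  [12] 7/0 → 2 ('bc')
  [13] 0/15 → 0 ('')
  [14] 15/10 → 2 ('ca')
  [15] 10/24 → 1 ('c')
  [16] 24/8 → 1 ('c')
  [17] 8/1 → 1 ('c')
  [18] 1/20 → 0 ('')
  [19] 20/28 → 1 ('d')
  [20] 28/4 → 2 ('db')
  [21] 4/9 → 1 ('d')
  [22] 9/19 → 1 ('d')
  [23] 19/27 → 2 ('dd')
  [24] 27/2 → 0 ('')
  [25] 2/22 → 1 ('e')
  [26] 22/14 → 1 ('e')
  [27] 14/17 → 1 ('e')
  [28] 17/12 → 0 ('')
  [29] 12/18 → 1 ('f')

[0, 2, 1, 2, 2, 1, 0, 1, 1, 2, 1, 2, 2, 0, 2, 1, 1, 1, 0, 1, 2, 1, 1, 2, 0, 1, 1, 1, 0, 1]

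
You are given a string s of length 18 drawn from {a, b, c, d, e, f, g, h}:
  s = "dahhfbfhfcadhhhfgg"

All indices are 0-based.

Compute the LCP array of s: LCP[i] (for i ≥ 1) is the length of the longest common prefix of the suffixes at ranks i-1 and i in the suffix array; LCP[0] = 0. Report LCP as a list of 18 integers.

[0, 1, 0, 0, 0, 1, 0, 1, 1, 1, 0, 1, 0, 2, 2, 1, 3, 2]

rank | idx | suffix
   0 |  10 | adhhhfgg
   1 |   1 | ahhfbfhfcadhhhfgg
   2 |   5 | bfhfcadhhhfgg
   3 |   9 | cadhhhfgg
   4 |   0 | dahhfbfhfcadhhhfgg
   5 |  11 | dhhhfgg
   6 |   4 | fbfhfcadhhhfgg
   7 |   8 | fcadhhhfgg
   8 |  15 | fgg
   9 |   6 | fhfcadhhhfgg
  10 |  17 | g
  11 |  16 | gg
  12 |   3 | hfbfhfcadhhhfgg
  13 |   7 | hfcadhhhfgg
  14 |  14 | hfgg
  15 |   2 | hhfbfhfcadhhhfgg
  16 |  13 | hhfgg
  17 |  12 | hhhfgg

SA = [10, 1, 5, 9, 0, 11, 4, 8, 15, 6, 17, 16, 3, 7, 14, 2, 13, 12]
i: (SA[i-1],SA[i]) lcp shared
  1: (10,1) 1 'a'
  2: (1,5) 0 ''
  3: (5,9) 0 ''
  4: (9,0) 0 ''
  5: (0,11) 1 'd'
  6: (11,4) 0 ''
  7: (4,8) 1 'f'
  8: (8,15) 1 'f'
  9: (15,6) 1 'f'
  10: (6,17) 0 ''
  11: (17,16) 1 'g'
  12: (16,3) 0 ''
  13: (3,7) 2 'hf'
  14: (7,14) 2 'hf'
  15: (14,2) 1 'h'
  16: (2,13) 3 'hhf'
  17: (13,12) 2 'hh'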